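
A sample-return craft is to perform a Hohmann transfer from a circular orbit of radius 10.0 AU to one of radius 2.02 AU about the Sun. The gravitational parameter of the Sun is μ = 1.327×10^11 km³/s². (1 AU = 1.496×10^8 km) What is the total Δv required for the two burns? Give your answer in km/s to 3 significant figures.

Δv = 10.0 km/s

In km: r₁ = 10.0 × 1.496×10^8 = 1.496×10^9 km; r₂ = 2.02 × 1.496×10^8 = 3.02192×10^8 km.
Transfer-ellipse semi-major axis a_t = (r₁ + r₂)/2 = (1.496×10^9 + 3.02192×10^8)/2 = 8.99096×10^8 km.
Circular speed at r₁: v₁ = √(μ/r₁) = √(1.327×10^11/1.496×10^9) = 9.418 km/s.
On the transfer ellipse at r₁, vis-viva equation gives v_a = √[μ(2/r₁ − 1/a_t)] = 5.460 km/s.
First burn Δv₁ = |v_a − v₁| = 3.958 km/s.
Circular speed at r₂: v₂ = √(μ/r₂) = 20.9553 km/s.
Transfer-orbit speed at r₂: v_p = √[μ(2/r₂ − 1/a_t)] = 27.0307 km/s.
Second burn Δv₂ = |v₂ − v_p| = 6.075 km/s.
Total Δv = Δv₁ + Δv₂ = 10.03 km/s.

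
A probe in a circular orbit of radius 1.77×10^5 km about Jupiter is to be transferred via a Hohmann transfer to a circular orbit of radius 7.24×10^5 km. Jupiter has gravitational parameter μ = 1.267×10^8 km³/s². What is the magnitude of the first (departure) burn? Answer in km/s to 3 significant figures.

Δv₁ = 7.16 km/s

The Hohmann ellipse has a_t = (r₁ + r₂)/2 = 4.505×10^5 km.
On the circular orbit at r = 1.770×10^5 km, v_c = √(μ/r) = 26.7548 km/s.
Vis-viva on the transfer ellipse at r = 1.770×10^5 km gives v_t = √[μ(2/r − 1/a_t)] = 33.9175 km/s.
Δv₁ = |v_t − v_c| = |33.9175 − 26.7548| = 7.163 km/s.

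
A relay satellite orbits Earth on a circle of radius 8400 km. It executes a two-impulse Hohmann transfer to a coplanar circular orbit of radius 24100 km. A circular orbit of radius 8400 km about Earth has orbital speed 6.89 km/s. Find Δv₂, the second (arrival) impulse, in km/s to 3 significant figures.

Δv₂ = 1.14 km/s

From the circular-orbit relation v² = μ/r at r = 8400 km: μ = v²r = (6.89)² × 8400 = 3.98766×10^5 km³/s².
Semi-major axis of the transfer orbit: a_t = (8400 + 24100)/2 = 16250 km.
On the circular orbit at r = 24100 km, v_c = √(μ/r) = 4.068 km/s.
Transfer-orbit speed at the same r (vis-viva, a = a_t): v_t = √[μ(2/r − 1/a_t)] = 2.925 km/s.
Δv₂ = |v_t − v_c| = |2.925 − 4.068| = 1.143 km/s.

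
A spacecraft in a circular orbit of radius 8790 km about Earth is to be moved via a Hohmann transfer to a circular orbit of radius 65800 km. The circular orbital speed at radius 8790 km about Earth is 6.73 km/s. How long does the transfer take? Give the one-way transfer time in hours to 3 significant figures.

t = 9.96 hours

From the circular-orbit relation v² = μ/r at r = 8790 km: μ = v²r = (6.73)² × 8790 = 3.98125×10^5 km³/s².
The Hohmann ellipse has a_t = (r₁ + r₂)/2 = 37295 km.
By Kepler's third law the transfer-orbit period is T = 2π√(a_t³/μ), so t = T/2 = 35860 s.
Converting: 35860 s ÷ 3600 s/hour = 9.96 hours.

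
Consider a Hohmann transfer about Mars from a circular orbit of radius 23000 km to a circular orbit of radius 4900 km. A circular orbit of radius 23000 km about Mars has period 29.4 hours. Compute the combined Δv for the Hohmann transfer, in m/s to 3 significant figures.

From Kepler's third law T² = 4π²r³/μ at r = 23000 km, T = 29.4 hours = 29.4 × 3600 s = 1.0584×10^5 s: μ = 4π²r³/T² = 42878.9 km³/s².
Semi-major axis of the transfer orbit: a_t = (23000 + 4900)/2 = 13950 km.
At r₁ the circular-orbit speed is v₁ = √(μ/r₁) = 1.3654 km/s.
Transfer-orbit speed at r₁ (vis-viva): v_a = √[μ(2/r₁ − 1/a_t)] = 0.80922 km/s.
First burn Δv₁ = |v_a − v₁| = 0.5562 km/s.
Circular speed at r₂: v₂ = √(μ/r₂) = 2.9582 km/s.
Transfer-orbit speed at r₂: v_p = √[μ(2/r₂ − 1/a_t)] = 3.7984 km/s.
Second burn Δv₂ = |v₂ − v_p| = 0.8402 km/s.
Δv = Δv₁ + Δv₂ = 0.5562 + 0.8402 = 1.396 km/s.

Δv = 1400 m/s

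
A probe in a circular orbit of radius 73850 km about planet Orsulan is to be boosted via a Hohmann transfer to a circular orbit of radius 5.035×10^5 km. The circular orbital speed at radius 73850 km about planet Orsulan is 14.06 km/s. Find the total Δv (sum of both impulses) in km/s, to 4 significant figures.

Δv = 7.170 km/s

From the circular-orbit relation v² = μ/r at r = 73850 km: μ = v²r = (14.06)² × 73850 = 1.45989×10^7 km³/s².
Semi-major axis of the transfer orbit: a_t = (73850 + 5.035×10^5)/2 = 2.88675×10^5 km.
Circular speed at r₁: v₁ = √(μ/r₁) = √(1.45989×10^7/73850) = 14.060 km/s.
On the transfer ellipse at r₁, vis-viva equation gives v_p = √[μ(2/r₁ − 1/a_t)] = 18.569 km/s.
First burn Δv₁ = |v_p − v₁| = 4.509 km/s.
Circular speed at r₂: v₂ = √(μ/r₂) = 5.385 km/s.
Transfer-orbit speed at r₂: v_a = √[μ(2/r₂ − 1/a_t)] = 2.724 km/s.
Second burn Δv₂ = |v₂ − v_a| = 2.661 km/s.
Δv = Δv₁ + Δv₂ = 4.509 + 2.661 = 7.170 km/s.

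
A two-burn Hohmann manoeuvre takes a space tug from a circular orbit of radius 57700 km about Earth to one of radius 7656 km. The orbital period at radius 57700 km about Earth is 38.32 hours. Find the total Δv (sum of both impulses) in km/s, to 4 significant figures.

Δv = 3.728 km/s

From Kepler's third law T² = 4π²r³/μ at r = 57700 km, T = 38.32 hours = 38.32 × 3600 s = 1.37952×10^5 s: μ = 4π²r³/T² = 3.98503×10^5 km³/s².
Transfer-ellipse semi-major axis a_t = (r₁ + r₂)/2 = (57700 + 7656)/2 = 32678 km.
At r₁ the circular-orbit speed is v₁ = √(μ/r₁) = 2.628 km/s.
On the transfer ellipse at r₁, v² = μ(2/r − 1/a) gives v_a = √[μ(2/r₁ − 1/a_t)] = 1.272 km/s.
First burn Δv₁ = |v_a − v₁| = 1.356 km/s.
At r₂, v₂ = √(μ/r₂) = 7.215 km/s.
Transfer-orbit speed at r₂: v_p = √[μ(2/r₂ − 1/a_t)] = 9.587 km/s.
Second burn Δv₂ = |v₂ − v_p| = 2.372 km/s.
Δv = Δv₁ + Δv₂ = 1.356 + 2.372 = 3.728 km/s.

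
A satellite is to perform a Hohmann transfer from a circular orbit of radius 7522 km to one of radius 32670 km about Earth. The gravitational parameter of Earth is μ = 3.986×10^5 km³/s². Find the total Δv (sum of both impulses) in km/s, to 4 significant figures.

Δv = 3.358 km/s

Transfer-ellipse semi-major axis a_t = (r₁ + r₂)/2 = (7522 + 32670)/2 = 20096 km.
At r₁ the circular-orbit speed is v₁ = √(μ/r₁) = 7.280 km/s.
On the transfer ellipse at r₁, vis-viva gives v_p = √[μ(2/r₁ − 1/a_t)] = 9.282 km/s.
First burn Δv₁ = |v_p − v₁| = 2.002 km/s.
At r₂, v₂ = √(μ/r₂) = 3.493 km/s.
Transfer-orbit speed at r₂: v_a = √[μ(2/r₂ − 1/a_t)] = 2.137 km/s.
Second burn Δv₂ = |v₂ − v_a| = 1.356 km/s.
Δv = Δv₁ + Δv₂ = 2.002 + 1.356 = 3.358 km/s.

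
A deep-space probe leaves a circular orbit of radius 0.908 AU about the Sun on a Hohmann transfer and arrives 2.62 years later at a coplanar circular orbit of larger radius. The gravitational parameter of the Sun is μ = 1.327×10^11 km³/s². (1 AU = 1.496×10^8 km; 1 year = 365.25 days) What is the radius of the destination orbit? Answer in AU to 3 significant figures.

In km: r₁ = 0.908 × 1.496×10^8 = 1.358368×10^8 km.
Transfer time t = 2.62 years × 365.25 × 86400 s = 8.2680912×10^7 s, and t = π√(a_t³/μ).
So a_t = (μ t²/π²)^(1/3) = (1.327×10^11 × (8.2680912×10^7)² / π²)^(1/3) = 4.5130×10^8 km.
Since a_t = (r₁ + r₂)/2, r₂ = 2a_t − r₁ = 2×4.5130×10^8 − 1.358368×10^8 = 7.667632×10^8 km.
In AU: r₂ = 7.667632×10^8 / 1.496×10^8 = 5.13 AU.

r₂ = 5.13 AU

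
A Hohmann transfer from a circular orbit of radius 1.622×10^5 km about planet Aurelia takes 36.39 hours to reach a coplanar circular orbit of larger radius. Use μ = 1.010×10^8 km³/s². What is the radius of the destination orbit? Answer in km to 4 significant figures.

Transfer time t = 36.39 hours = 1.31004×10^5 s, and t = π√(a_t³/μ).
So a_t = (μ t²/π²)^(1/3) = (1.010×10^8 × (1.31004×10^5)² / π²)^(1/3) = 5.6001×10^5 km.
Since a_t = (r₁ + r₂)/2, r₂ = 2a_t − r₁ = 2×5.6001×10^5 − 1.622×10^5 = 9.5782×10^5 km.

r₂ = 9.578×10^5 km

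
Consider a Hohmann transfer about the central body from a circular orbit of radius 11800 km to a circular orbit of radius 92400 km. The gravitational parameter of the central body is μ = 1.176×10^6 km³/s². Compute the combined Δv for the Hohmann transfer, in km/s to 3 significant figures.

Δv = 5.18 km/s

Transfer-ellipse semi-major axis a_t = (r₁ + r₂)/2 = (11800 + 92400)/2 = 52100 km.
At r₁ the circular-orbit speed is v₁ = √(μ/r₁) = 9.98304 km/s.
Transfer-orbit speed at r₁ (vis-viva equation): v_p = √[μ(2/r₁ − 1/a_t)] = 13.2947 km/s.
First burn Δv₁ = |v_p − v₁| = 3.3117 km/s.
Circular speed at r₂: v₂ = √(μ/r₂) = 3.5675 km/s.
Transfer-orbit speed at r₂: v_a = √[μ(2/r₂ − 1/a_t)] = 1.6978 km/s.
Second burn Δv₂ = |v₂ − v_a| = 1.8697 km/s.
Δv = Δv₁ + Δv₂ = 3.3117 + 1.8697 = 5.181 km/s.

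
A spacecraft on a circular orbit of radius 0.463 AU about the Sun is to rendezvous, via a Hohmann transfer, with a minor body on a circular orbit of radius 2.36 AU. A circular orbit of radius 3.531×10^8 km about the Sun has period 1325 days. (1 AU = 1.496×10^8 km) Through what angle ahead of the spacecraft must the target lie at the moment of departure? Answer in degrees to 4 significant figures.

From Kepler's third law T² = 4π²r³/μ at r = 3.531×10^8 km, T = 1325 days = 1325 × 86400 s = 1.1448×10^8 s: μ = 4π²r³/T² = 1.32615×10^11 km³/s².
In km: r₁ = 0.463 × 1.496×10^8 = 6.92648×10^7 km; r₂ = 2.36 × 1.496×10^8 = 3.53056×10^8 km.
The Hohmann ellipse has a_t = (r₁ + r₂)/2 = 2.111604×10^8 km.
Transfer time t = π√(a_t³/μ) = 2.6471×10^7 s.
Target angular speed ω₂ = √(μ/r₂³) = 5.4895×10^-8 rad/s.
Angle swept by the target during transfer: ω₂·t = 1.4531 rad = 83.26°.
The spacecraft traverses 180° on the transfer ellipse, so the target must lead by 180° − 83.26° = 96.74°.

φ = 96.74°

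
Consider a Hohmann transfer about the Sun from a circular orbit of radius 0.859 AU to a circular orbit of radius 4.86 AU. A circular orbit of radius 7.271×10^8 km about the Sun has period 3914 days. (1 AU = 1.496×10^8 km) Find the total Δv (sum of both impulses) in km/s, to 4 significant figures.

Δv = 15.86 km/s

From Kepler's third law T² = 4π²r³/μ at r = 7.271×10^8 km, T = 3914 days = 3914 × 86400 s = 3.381696×10^8 s: μ = 4π²r³/T² = 1.32701×10^11 km³/s².
In km: r₁ = 0.859 × 1.496×10^8 = 1.285064×10^8 km; r₂ = 4.86 × 1.496×10^8 = 7.27056×10^8 km.
Transfer-ellipse semi-major axis a_t = (r₁ + r₂)/2 = (1.285064×10^8 + 7.27056×10^8)/2 = 4.277812×10^8 km.
Circular speed at r₁: v₁ = √(μ/r₁) = √(1.32701×10^11/1.285064×10^8) = 32.135 km/s.
On the transfer ellipse at r₁, vis-viva gives v_p = √[μ(2/r₁ − 1/a_t)] = 41.894 km/s.
First burn Δv₁ = |v_p − v₁| = 9.759 km/s.
At r₂, v₂ = √(μ/r₂) = 13.51 km/s.
Transfer-orbit speed at r₂: v_a = √[μ(2/r₂ − 1/a_t)] = 7.405 km/s.
Second burn Δv₂ = |v₂ − v_a| = 6.105 km/s.
Δv = Δv₁ + Δv₂ = 9.759 + 6.105 = 15.86 km/s.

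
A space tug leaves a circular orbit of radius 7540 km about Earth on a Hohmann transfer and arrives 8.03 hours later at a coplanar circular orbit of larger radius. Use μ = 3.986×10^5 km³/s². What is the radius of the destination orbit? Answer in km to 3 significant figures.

Transfer time t = 8.03 hours = 28908 s, and t = π√(a_t³/μ).
So a_t = (μ t²/π²)^(1/3) = (3.986×10^5 × (28908)² / π²)^(1/3) = 32317 km.
Since a_t = (r₁ + r₂)/2, r₂ = 2a_t − r₁ = 2×32317 − 7540 = 57094 km.

r₂ = 57100 km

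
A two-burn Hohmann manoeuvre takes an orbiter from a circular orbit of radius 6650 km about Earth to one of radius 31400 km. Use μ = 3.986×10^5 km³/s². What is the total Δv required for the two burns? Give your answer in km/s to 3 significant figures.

Semi-major axis of the transfer orbit: a_t = (6650 + 31400)/2 = 19025 km.
Circular speed at r₁: v₁ = √(μ/r₁) = √(3.986×10^5/6650) = 7.7421 km/s.
On the transfer ellipse at r₁, vis-viva gives v_p = √[μ(2/r₁ − 1/a_t)] = 9.9463 km/s.
First burn Δv₁ = |v_p − v₁| = 2.2042 km/s.
At r₂, v₂ = √(μ/r₂) = 3.5629 km/s.
Transfer-orbit speed at r₂: v_a = √[μ(2/r₂ − 1/a_t)] = 2.1065 km/s.
Second burn Δv₂ = |v₂ − v_a| = 1.4564 km/s.
Δv = Δv₁ + Δv₂ = 2.2042 + 1.4564 = 3.661 km/s.

Δv = 3.66 km/s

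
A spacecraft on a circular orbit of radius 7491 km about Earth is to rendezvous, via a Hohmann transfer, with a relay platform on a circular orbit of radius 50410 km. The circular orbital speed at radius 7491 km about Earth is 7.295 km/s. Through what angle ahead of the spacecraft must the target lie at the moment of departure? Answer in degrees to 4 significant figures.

φ = 101.7°

From the circular-orbit relation v² = μ/r at r = 7491 km: μ = v²r = (7.295)² × 7491 = 3.98649×10^5 km³/s².
Transfer-ellipse semi-major axis a_t = (r₁ + r₂)/2 = (7491 + 50410)/2 = 28950.5 km.
The half-period of the transfer ellipse is t = π√(a_t³/μ) = 24510 s.
Target angular speed ω₂ = √(μ/r₂³) = 5.5785×10^-5 rad/s.
Angle swept by the target during transfer: ω₂·t = 1.3673 rad = 78.34°.
The spacecraft traverses 180° on the transfer ellipse, so the target must lead by 180° − 78.34° = 101.7°.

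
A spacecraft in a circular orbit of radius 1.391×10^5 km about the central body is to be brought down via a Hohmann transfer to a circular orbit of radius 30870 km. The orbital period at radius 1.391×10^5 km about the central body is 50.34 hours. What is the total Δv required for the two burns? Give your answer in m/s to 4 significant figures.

Δv = 4776 m/s

From Kepler's third law T² = 4π²r³/μ at r = 1.391×10^5 km, T = 50.34 hours = 50.34 × 3600 s = 1.81224×10^5 s: μ = 4π²r³/T² = 3.23526×10^6 km³/s².
The Hohmann ellipse has a_t = (r₁ + r₂)/2 = 84985 km.
At r₁ the circular-orbit speed is v₁ = √(μ/r₁) = 4.823 km/s.
Transfer-orbit speed at r₁ (vis-viva): v_a = √[μ(2/r₁ − 1/a_t)] = 2.907 km/s.
First burn Δv₁ = |v_a − v₁| = 1.916 km/s.
Circular speed at r₂: v₂ = √(μ/r₂) = 10.24 km/s.
Transfer-orbit speed at r₂: v_p = √[μ(2/r₂ − 1/a_t)] = 13.10 km/s.
Second burn Δv₂ = |v₂ − v_p| = 2.860 km/s.
Total Δv = Δv₁ + Δv₂ = 4.776 km/s.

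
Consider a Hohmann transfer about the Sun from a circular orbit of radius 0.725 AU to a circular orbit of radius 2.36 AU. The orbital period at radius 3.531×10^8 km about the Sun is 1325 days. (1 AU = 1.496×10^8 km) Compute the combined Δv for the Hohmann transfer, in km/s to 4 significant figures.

Δv = 14.38 km/s

From Kepler's third law T² = 4π²r³/μ at r = 3.531×10^8 km, T = 1325 days = 1325 × 86400 s = 1.1448×10^8 s: μ = 4π²r³/T² = 1.32615×10^11 km³/s².
In km: r₁ = 0.725 × 1.496×10^8 = 1.0846×10^8 km; r₂ = 2.36 × 1.496×10^8 = 3.53056×10^8 km.
Semi-major axis of the transfer orbit: a_t = (1.0846×10^8 + 3.53056×10^8)/2 = 2.30758×10^8 km.
Circular speed at r₁: v₁ = √(μ/r₁) = √(1.32615×10^11/1.0846×10^8) = 34.967 km/s.
On the transfer ellipse at r₁, vis-viva gives v_p = √[μ(2/r₁ − 1/a_t)] = 43.252 km/s.
First burn Δv₁ = |v_p − v₁| = 8.285 km/s.
At r₂, v₂ = √(μ/r₂) = 19.381 km/s.
Transfer-orbit speed at r₂: v_a = √[μ(2/r₂ − 1/a_t)] = 13.287 km/s.
Second burn Δv₂ = |v₂ − v_a| = 6.094 km/s.
Δv = Δv₁ + Δv₂ = 8.285 + 6.094 = 14.38 km/s.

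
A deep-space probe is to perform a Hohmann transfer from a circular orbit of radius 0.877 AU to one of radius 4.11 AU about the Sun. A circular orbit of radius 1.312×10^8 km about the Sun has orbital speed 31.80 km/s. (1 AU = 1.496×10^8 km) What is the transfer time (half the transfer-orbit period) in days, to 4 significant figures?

From the circular-orbit relation v² = μ/r at r = 1.312×10^8 km: μ = v²r = (31.80)² × 1.312×10^8 = 1.32675×10^11 km³/s².
In km: r₁ = 0.877 × 1.496×10^8 = 1.311992×10^8 km; r₂ = 4.11 × 1.496×10^8 = 6.14856×10^8 km.
Transfer-ellipse semi-major axis a_t = (r₁ + r₂)/2 = (1.311992×10^8 + 6.14856×10^8)/2 = 3.730276×10^8 km.
Transfer time t = π√(a_t³/μ) = π√((3.730276×10^8)³ / 1.32675×10^11) = 6.214×10^7 s.
Converting: 6.214×10^7 s ÷ 86400 s/day = 719.2 days.

t = 719.2 days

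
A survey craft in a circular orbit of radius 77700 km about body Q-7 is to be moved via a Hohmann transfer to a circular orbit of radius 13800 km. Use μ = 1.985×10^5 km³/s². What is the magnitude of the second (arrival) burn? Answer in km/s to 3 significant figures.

Semi-major axis of the transfer orbit: a_t = (77700 + 13800)/2 = 45750 km.
On the circular orbit at r = 13800 km, v_c = √(μ/r) = 3.793 km/s.
Transfer-orbit speed at the same r (vis-viva, a = a_t): v_t = √[μ(2/r − 1/a_t)] = 4.943 km/s.
Δv₂ = |v_t − v_c| = |4.943 − 3.793| = 1.150 km/s.

Δv₂ = 1.15 km/s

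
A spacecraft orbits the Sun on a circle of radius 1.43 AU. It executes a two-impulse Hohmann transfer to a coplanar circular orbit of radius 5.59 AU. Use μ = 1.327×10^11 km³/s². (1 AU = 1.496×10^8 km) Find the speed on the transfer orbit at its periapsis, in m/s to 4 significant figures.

In km: r₁ = 1.43 × 1.496×10^8 = 2.13928×10^8 km; r₂ = 5.59 × 1.496×10^8 = 8.36264×10^8 km.
Transfer-ellipse semi-major axis a_t = (r₁ + r₂)/2 = (2.13928×10^8 + 8.36264×10^8)/2 = 5.25096×10^8 km.
The periapsis of the transfer ellipse is at r = 2.13928×10^8 km.
From the vis-viva equation, v = √[μ(2/r − 1/a_t)] = 31.43 km/s.

v = 31430 m/s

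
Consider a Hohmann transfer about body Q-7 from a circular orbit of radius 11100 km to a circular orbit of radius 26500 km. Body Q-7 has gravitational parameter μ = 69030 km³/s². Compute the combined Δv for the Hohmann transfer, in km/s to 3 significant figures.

Δv = 0.841 km/s

The Hohmann ellipse has a_t = (r₁ + r₂)/2 = 18800 km.
At r₁ the circular-orbit speed is v₁ = √(μ/r₁) = 2.494 km/s.
Transfer-orbit speed at r₁ (vis-viva equation): v_p = √[μ(2/r₁ − 1/a_t)] = 2.961 km/s.
First burn Δv₁ = |v_p − v₁| = 0.4670 km/s.
At r₂, v₂ = √(μ/r₂) = 1.6140 km/s.
Transfer-orbit speed at r₂: v_a = √[μ(2/r₂ − 1/a_t)] = 1.2402 km/s.
Second burn Δv₂ = |v₂ − v_a| = 0.3738 km/s.
Δv = Δv₁ + Δv₂ = 0.4670 + 0.3738 = 0.8408 km/s.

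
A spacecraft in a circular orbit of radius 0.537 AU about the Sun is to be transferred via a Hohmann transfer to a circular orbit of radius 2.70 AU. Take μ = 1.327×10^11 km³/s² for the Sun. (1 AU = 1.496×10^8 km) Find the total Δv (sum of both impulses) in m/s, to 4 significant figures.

Δv = 19540 m/s

In km: r₁ = 0.537 × 1.496×10^8 = 8.03352×10^7 km; r₂ = 2.70 × 1.496×10^8 = 4.0392×10^8 km.
The Hohmann ellipse has a_t = (r₁ + r₂)/2 = 2.421276×10^8 km.
At r₁ the circular-orbit speed is v₁ = √(μ/r₁) = 40.643 km/s.
Transfer-orbit speed at r₁ (vis-viva equation): v_p = √[μ(2/r₁ − 1/a_t)] = 52.494 km/s.
First burn Δv₁ = |v_p − v₁| = 11.851 km/s.
At r₂, v₂ = √(μ/r₂) = 18.125 km/s.
Transfer-orbit speed at r₂: v_a = √[μ(2/r₂ − 1/a_t)] = 10.440 km/s.
Second burn Δv₂ = |v₂ − v_a| = 7.6850 km/s.
Δv = Δv₁ + Δv₂ = 11.851 + 7.6850 = 19.54 km/s.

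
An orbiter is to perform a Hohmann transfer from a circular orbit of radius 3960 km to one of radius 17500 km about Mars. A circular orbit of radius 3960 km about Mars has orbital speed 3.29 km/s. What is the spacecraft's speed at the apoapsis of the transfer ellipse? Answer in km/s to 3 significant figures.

From the circular-orbit relation v² = μ/r at r = 3960 km: μ = v²r = (3.29)² × 3960 = 42863.4 km³/s².
The Hohmann ellipse has a_t = (r₁ + r₂)/2 = 10730 km.
At apoapsis, r = 17500 km.
Applying v² = μ(2/r − 1/a_t): v = 0.9508 km/s.

v = 0.951 km/s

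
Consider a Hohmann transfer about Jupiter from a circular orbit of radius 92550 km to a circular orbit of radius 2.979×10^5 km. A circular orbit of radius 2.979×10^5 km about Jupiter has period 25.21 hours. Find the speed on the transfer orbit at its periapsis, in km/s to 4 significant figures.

From Kepler's third law T² = 4π²r³/μ at r = 2.979×10^5 km, T = 25.21 hours = 25.21 × 3600 s = 90756 s: μ = 4π²r³/T² = 1.26713×10^8 km³/s².
The Hohmann ellipse has a_t = (r₁ + r₂)/2 = 1.95225×10^5 km.
At periapsis, r = 92550 km.
From the vis-viva equation, v = √[μ(2/r − 1/a_t)] = 45.71 km/s.

v = 45.71 km/s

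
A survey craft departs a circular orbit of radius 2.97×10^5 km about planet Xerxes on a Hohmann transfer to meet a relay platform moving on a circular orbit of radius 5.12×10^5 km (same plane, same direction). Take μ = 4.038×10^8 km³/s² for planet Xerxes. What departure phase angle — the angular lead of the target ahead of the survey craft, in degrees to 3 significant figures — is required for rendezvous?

Transfer-ellipse semi-major axis a_t = (r₁ + r₂)/2 = (2.970×10^5 + 5.120×10^5)/2 = 4.045×10^5 km.
Transfer time t = π√(a_t³/μ) = 40220 s.
The target's mean motion on its circular orbit is ω₂ = √(μ/r₂³) = 5.485×10^-5 rad/s.
Angle swept by the target during transfer: ω₂·t = 2.206 rad = 126.4°.
Arrival is 180° from departure on the ellipse, so φ = 180° − 126.4° = 53.6°.

φ = 53.6°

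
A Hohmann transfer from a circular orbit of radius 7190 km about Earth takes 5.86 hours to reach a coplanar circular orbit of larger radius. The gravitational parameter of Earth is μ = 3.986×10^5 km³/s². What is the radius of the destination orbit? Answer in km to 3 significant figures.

Transfer time t = 5.86 hours = 21096 s, and t = π√(a_t³/μ).
So a_t = (μ t²/π²)^(1/3) = (3.986×10^5 × (21096)² / π²)^(1/3) = 26195 km.
Since a_t = (r₁ + r₂)/2, r₂ = 2a_t − r₁ = 2×26195 − 7190 = 45200 km.

r₂ = 45200 km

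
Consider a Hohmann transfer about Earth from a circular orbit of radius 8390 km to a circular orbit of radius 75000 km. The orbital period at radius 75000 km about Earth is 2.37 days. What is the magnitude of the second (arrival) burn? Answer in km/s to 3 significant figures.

Δv₂ = 1.27 km/s

From Kepler's third law T² = 4π²r³/μ at r = 75000 km, T = 2.37 days = 2.37 × 86400 s = 2.04768×10^5 s: μ = 4π²r³/T² = 3.97209×10^5 km³/s².
Semi-major axis of the transfer orbit: a_t = (8390 + 75000)/2 = 41695 km.
Circular speed at r = 75000 km: v_c = √(μ/r) = 2.301 km/s.
Vis-viva on the transfer ellipse at r = 75000 km gives v_t = √[μ(2/r − 1/a_t)] = 1.032 km/s.
Δv₂ = |v_t − v_c| = |1.032 − 2.301| = 1.269 km/s.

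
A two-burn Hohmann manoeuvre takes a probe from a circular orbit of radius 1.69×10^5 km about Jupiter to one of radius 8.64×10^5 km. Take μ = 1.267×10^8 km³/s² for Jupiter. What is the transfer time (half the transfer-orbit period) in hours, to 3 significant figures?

t = 28.8 hours

The Hohmann ellipse has a_t = (r₁ + r₂)/2 = 5.165×10^5 km.
By Kepler's third law the transfer-orbit period is T = 2π√(a_t³/μ), so t = T/2 = 1.036×10^5 s.
Converting: 1.036×10^5 s ÷ 3600 s/hour = 28.8 hours.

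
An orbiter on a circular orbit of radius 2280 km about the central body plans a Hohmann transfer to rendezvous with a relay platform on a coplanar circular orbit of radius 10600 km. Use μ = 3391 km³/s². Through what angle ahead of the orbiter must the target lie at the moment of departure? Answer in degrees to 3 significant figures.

Semi-major axis of the transfer orbit: a_t = (2280 + 10600)/2 = 6440 km.
Transfer time t = π√(a_t³/μ) = 27880 s.
The target's mean motion on its circular orbit is ω₂ = √(μ/r₂³) = 5.336×10^-5 rad/s.
Angle swept by the target during transfer: ω₂·t = 1.4877 rad = 85.24°.
The orbiter traverses 180° on the transfer ellipse, so the target must lead by 180° − 85.24° = 94.8°.

φ = 94.8°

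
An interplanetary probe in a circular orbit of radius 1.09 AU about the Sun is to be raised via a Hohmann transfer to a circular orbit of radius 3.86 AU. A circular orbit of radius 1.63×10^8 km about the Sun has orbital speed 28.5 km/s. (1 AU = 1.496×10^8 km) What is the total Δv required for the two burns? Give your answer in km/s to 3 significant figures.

Δv = 12.2 km/s

From the circular-orbit relation v² = μ/r at r = 1.63×10^8 km: μ = v²r = (28.5)² × 1.63×10^8 = 1.32397×10^11 km³/s².
In km: r₁ = 1.09 × 1.496×10^8 = 1.63064×10^8 km; r₂ = 3.86 × 1.496×10^8 = 5.77456×10^8 km.
Semi-major axis of the transfer orbit: a_t = (1.63064×10^8 + 5.77456×10^8)/2 = 3.7026×10^8 km.
At r₁ the circular-orbit speed is v₁ = √(μ/r₁) = 28.49 km/s.
Transfer-orbit speed at r₁ (vis-viva equation): v_p = √[μ(2/r₁ − 1/a_t)] = 35.58 km/s.
First burn Δv₁ = |v_p − v₁| = 7.090 km/s.
Circular speed at r₂: v₂ = √(μ/r₂) = 15.142 km/s.
Transfer-orbit speed at r₂: v_a = √[μ(2/r₂ − 1/a_t)] = 10.049 km/s.
Second burn Δv₂ = |v₂ − v_a| = 5.093 km/s.
Δv = Δv₁ + Δv₂ = 7.090 + 5.093 = 12.18 km/s.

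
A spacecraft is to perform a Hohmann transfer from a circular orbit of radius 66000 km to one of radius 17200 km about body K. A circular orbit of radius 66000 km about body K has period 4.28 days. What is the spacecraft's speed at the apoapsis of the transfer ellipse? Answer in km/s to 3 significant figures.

From Kepler's third law T² = 4π²r³/μ at r = 66000 km, T = 4.28 days = 4.28 × 86400 s = 3.69792×10^5 s: μ = 4π²r³/T² = 82999.7 km³/s².
Semi-major axis of the transfer orbit: a_t = (66000 + 17200)/2 = 41600 km.
The apoapsis of the transfer ellipse is at r = 66000 km.
Applying v² = μ(2/r − 1/a_t): v = 0.7211 km/s.

v = 0.721 km/s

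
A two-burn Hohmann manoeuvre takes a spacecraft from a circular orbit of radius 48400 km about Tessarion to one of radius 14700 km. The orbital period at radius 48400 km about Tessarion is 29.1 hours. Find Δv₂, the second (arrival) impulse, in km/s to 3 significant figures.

Δv₂ = 1.26 km/s

From Kepler's third law T² = 4π²r³/μ at r = 48400 km, T = 29.1 hours = 29.1 × 3600 s = 1.0476×10^5 s: μ = 4π²r³/T² = 4.07854×10^5 km³/s².
The Hohmann ellipse has a_t = (r₁ + r₂)/2 = 31550 km.
On the circular orbit at r = 14700 km, v_c = √(μ/r) = 5.267 km/s.
Vis-viva on the transfer ellipse at r = 14700 km gives v_t = √[μ(2/r − 1/a_t)] = 6.524 km/s.
Δv₂ = |v_t − v_c| = |6.524 − 5.267| = 1.257 km/s.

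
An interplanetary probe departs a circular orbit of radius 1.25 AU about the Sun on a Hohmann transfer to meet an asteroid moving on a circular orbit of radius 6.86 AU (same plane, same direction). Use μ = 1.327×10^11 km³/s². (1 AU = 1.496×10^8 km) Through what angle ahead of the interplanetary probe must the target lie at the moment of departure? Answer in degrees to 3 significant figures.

φ = 98.2°

In km: r₁ = 1.25 × 1.496×10^8 = 1.870×10^8 km; r₂ = 6.86 × 1.496×10^8 = 1.026256×10^9 km.
The Hohmann ellipse has a_t = (r₁ + r₂)/2 = 6.06628×10^8 km.
The half-period of the transfer ellipse is t = π√(a_t³/μ) = 1.2885×10^8 s.
The target's mean motion on its circular orbit is ω₂ = √(μ/r₂³) = 1.1080×10^-8 rad/s.
Angle swept by the target during transfer: ω₂·t = 1.4277 rad = 81.80°.
The interplanetary probe traverses 180° on the transfer ellipse, so the target must lead by 180° − 81.80° = 98.2°.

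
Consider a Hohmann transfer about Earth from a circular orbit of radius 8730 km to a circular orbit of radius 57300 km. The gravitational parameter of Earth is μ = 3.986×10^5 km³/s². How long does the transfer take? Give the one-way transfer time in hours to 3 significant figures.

t = 8.29 hours

The Hohmann ellipse has a_t = (r₁ + r₂)/2 = 33015 km.
By Kepler's third law the transfer-orbit period is T = 2π√(a_t³/μ), so t = T/2 = 29850 s.
Converting: 29850 s ÷ 3600 s/hour = 8.29 hours.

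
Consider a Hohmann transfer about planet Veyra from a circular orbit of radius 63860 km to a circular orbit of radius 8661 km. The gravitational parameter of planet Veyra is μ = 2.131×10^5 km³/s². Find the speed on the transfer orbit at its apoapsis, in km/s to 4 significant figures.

Transfer-ellipse semi-major axis a_t = (r₁ + r₂)/2 = (63860 + 8661)/2 = 36260.5 km.
The apoapsis of the transfer ellipse is at r = 63860 km.
Applying v² = μ(2/r − 1/a_t): v = 0.8928 km/s.

v = 0.8928 km/s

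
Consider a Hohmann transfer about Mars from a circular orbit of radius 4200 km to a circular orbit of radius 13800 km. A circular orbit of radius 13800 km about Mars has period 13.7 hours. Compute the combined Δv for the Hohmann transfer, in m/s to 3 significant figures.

Δv = 1320 m/s

From Kepler's third law T² = 4π²r³/μ at r = 13800 km, T = 13.7 hours = 13.7 × 3600 s = 49320 s: μ = 4π²r³/T² = 42653.1 km³/s².
Semi-major axis of the transfer orbit: a_t = (4200 + 13800)/2 = 9000 km.
At r₁ the circular-orbit speed is v₁ = √(μ/r₁) = 3.1868 km/s.
On the transfer ellipse at r₁, vis-viva gives v_p = √[μ(2/r₁ − 1/a_t)] = 3.9461 km/s.
First burn Δv₁ = |v_p − v₁| = 0.7593 km/s.
Circular speed at r₂: v₂ = √(μ/r₂) = 1.7581 km/s.
Transfer-orbit speed at r₂: v_a = √[μ(2/r₂ − 1/a_t)] = 1.2010 km/s.
Second burn Δv₂ = |v₂ − v_a| = 0.5571 km/s.
Δv = Δv₁ + Δv₂ = 0.7593 + 0.5571 = 1.316 km/s.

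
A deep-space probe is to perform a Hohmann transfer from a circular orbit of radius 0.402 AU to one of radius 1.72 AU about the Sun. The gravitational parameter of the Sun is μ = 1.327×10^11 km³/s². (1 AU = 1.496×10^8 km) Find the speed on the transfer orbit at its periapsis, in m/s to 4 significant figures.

v = 59810 m/s

In km: r₁ = 0.402 × 1.496×10^8 = 6.01392×10^7 km; r₂ = 1.72 × 1.496×10^8 = 2.57312×10^8 km.
The Hohmann ellipse has a_t = (r₁ + r₂)/2 = 1.587256×10^8 km.
At periapsis, r = 6.01392×10^7 km.
Vis-viva: v = √[μ(2/r − 1/a_t)] = √[1.327×10^11 × (2/6.01392×10^7 − 1/1.587256×10^8)] = 59.81 km/s.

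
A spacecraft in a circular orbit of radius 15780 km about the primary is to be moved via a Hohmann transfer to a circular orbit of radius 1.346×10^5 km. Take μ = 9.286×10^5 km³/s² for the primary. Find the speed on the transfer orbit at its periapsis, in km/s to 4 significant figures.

The Hohmann ellipse has a_t = (r₁ + r₂)/2 = 75190 km.
At periapsis, r = 15780 km.
Applying v² = μ(2/r − 1/a_t): v = 10.26 km/s.

v = 10.26 km/s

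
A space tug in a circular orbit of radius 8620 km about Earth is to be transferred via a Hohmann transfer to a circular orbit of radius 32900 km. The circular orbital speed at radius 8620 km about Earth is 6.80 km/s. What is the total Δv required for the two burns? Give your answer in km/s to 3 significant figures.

From the circular-orbit relation v² = μ/r at r = 8620 km: μ = v²r = (6.80)² × 8620 = 3.98589×10^5 km³/s².
Transfer-ellipse semi-major axis a_t = (r₁ + r₂)/2 = (8620 + 32900)/2 = 20760 km.
At r₁ the circular-orbit speed is v₁ = √(μ/r₁) = 6.800 km/s.
On the transfer ellipse at r₁, vis-viva gives v_p = √[μ(2/r₁ − 1/a_t)] = 8.560 km/s.
First burn Δv₁ = |v_p − v₁| = 1.760 km/s.
Circular speed at r₂: v₂ = √(μ/r₂) = 3.481 km/s.
Transfer-orbit speed at r₂: v_a = √[μ(2/r₂ − 1/a_t)] = 2.243 km/s.
Second burn Δv₂ = |v₂ − v_a| = 1.238 km/s.
Total Δv = Δv₁ + Δv₂ = 2.998 km/s.

Δv = 3.00 km/s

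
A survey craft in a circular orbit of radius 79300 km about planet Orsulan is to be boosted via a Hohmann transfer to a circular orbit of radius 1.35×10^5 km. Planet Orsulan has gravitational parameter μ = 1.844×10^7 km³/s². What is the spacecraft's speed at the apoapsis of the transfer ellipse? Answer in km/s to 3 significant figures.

Semi-major axis of the transfer orbit: a_t = (79300 + 1.350×10^5)/2 = 1.0715×10^5 km.
The apoapsis of the transfer ellipse is at r = 1.350×10^5 km.
Vis-viva: v = √[μ(2/r − 1/a_t)] = √[1.844×10^7 × (2/1.350×10^5 − 1/1.0715×10^5)] = 10.05 km/s.

v = 10.1 km/s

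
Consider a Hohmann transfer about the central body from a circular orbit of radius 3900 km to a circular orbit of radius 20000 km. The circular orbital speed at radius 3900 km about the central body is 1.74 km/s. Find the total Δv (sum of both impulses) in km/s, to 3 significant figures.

From the circular-orbit relation v² = μ/r at r = 3900 km: μ = v²r = (1.74)² × 3900 = 11807.6 km³/s².
The Hohmann ellipse has a_t = (r₁ + r₂)/2 = 11950 km.
At r₁ the circular-orbit speed is v₁ = √(μ/r₁) = 1.740 km/s.
Transfer-orbit speed at r₁ (vis-viva): v_p = √[μ(2/r₁ − 1/a_t)] = 2.251 km/s.
First burn Δv₁ = |v_p − v₁| = 0.5110 km/s.
At r₂, v₂ = √(μ/r₂) = 0.76836 km/s.
Transfer-orbit speed at r₂: v_a = √[μ(2/r₂ − 1/a_t)] = 0.43895 km/s.
Second burn Δv₂ = |v₂ − v_a| = 0.3294 km/s.
Δv = Δv₁ + Δv₂ = 0.5110 + 0.3294 = 0.8404 km/s.

Δv = 0.840 km/s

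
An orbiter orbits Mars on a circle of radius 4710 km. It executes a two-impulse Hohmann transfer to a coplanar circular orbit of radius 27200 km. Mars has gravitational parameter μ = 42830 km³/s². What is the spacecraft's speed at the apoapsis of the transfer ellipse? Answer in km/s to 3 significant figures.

v = 0.682 km/s

The Hohmann ellipse has a_t = (r₁ + r₂)/2 = 15955 km.
At apoapsis, r = 27200 km.
Applying v² = μ(2/r − 1/a_t): v = 0.6818 km/s.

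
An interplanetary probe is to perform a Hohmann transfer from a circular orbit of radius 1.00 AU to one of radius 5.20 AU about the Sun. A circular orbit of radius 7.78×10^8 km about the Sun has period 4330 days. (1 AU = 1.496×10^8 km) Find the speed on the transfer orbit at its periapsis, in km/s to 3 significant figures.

v = 38.6 km/s

From Kepler's third law T² = 4π²r³/μ at r = 7.78×10^8 km, T = 4330 days = 4330 × 86400 s = 3.74112×10^8 s: μ = 4π²r³/T² = 1.32830×10^11 km³/s².
In km: r₁ = 1.00 × 1.496×10^8 = 1.496×10^8 km; r₂ = 5.20 × 1.496×10^8 = 7.7792×10^8 km.
Transfer-ellipse semi-major axis a_t = (r₁ + r₂)/2 = (1.496×10^8 + 7.7792×10^8)/2 = 4.6376×10^8 km.
At periapsis, r = 1.496×10^8 km.
Applying v² = μ(2/r − 1/a_t): v = 38.59 km/s.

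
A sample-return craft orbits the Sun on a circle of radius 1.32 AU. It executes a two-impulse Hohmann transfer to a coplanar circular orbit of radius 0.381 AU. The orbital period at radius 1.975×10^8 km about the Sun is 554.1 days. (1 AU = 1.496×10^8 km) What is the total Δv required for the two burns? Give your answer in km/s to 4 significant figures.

From Kepler's third law T² = 4π²r³/μ at r = 1.975×10^8 km, T = 554.1 days = 554.1 × 86400 s = 4.787424×10^7 s: μ = 4π²r³/T² = 1.32696×10^11 km³/s².
In km: r₁ = 1.32 × 1.496×10^8 = 1.97472×10^8 km; r₂ = 0.381 × 1.496×10^8 = 5.69976×10^7 km.
Transfer-ellipse semi-major axis a_t = (r₁ + r₂)/2 = (1.97472×10^8 + 5.69976×10^7)/2 = 1.272348×10^8 km.
At r₁ the circular-orbit speed is v₁ = √(μ/r₁) = 25.922 km/s.
On the transfer ellipse at r₁, v² = μ(2/r − 1/a) gives v_a = √[μ(2/r₁ − 1/a_t)] = 17.350 km/s.
First burn Δv₁ = |v_a − v₁| = 8.572 km/s.
Circular speed at r₂: v₂ = √(μ/r₂) = 48.25 km/s.
Transfer-orbit speed at r₂: v_p = √[μ(2/r₂ − 1/a_t)] = 60.11 km/s.
Second burn Δv₂ = |v₂ − v_p| = 11.86 km/s.
Total Δv = Δv₁ + Δv₂ = 20.43 km/s.

Δv = 20.43 km/s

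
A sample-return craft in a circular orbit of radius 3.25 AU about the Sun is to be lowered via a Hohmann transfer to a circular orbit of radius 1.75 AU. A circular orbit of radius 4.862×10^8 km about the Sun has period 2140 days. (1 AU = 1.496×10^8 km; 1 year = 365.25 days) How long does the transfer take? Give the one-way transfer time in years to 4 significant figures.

t = 1.976 years

From Kepler's third law T² = 4π²r³/μ at r = 4.862×10^8 km, T = 2140 days = 2140 × 86400 s = 1.84896×10^8 s: μ = 4π²r³/T² = 1.32724×10^11 km³/s².
In km: r₁ = 3.25 × 1.496×10^8 = 4.862×10^8 km; r₂ = 1.75 × 1.496×10^8 = 2.618×10^8 km.
The Hohmann ellipse has a_t = (r₁ + r₂)/2 = 3.740×10^8 km.
Transfer time t = π√(a_t³/μ) = π√((3.740×10^8)³ / 1.32724×10^11) = 6.237×10^7 s.
Converting: 6.237×10^7 s ÷ 3.15576×10^7 s/year (365.25 × 86400) = 1.976 years.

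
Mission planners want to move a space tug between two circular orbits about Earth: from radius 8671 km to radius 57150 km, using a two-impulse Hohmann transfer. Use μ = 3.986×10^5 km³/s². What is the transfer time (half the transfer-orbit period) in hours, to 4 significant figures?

Semi-major axis of the transfer orbit: a_t = (8671 + 57150)/2 = 32910.5 km.
By Kepler's third law the transfer-orbit period is T = 2π√(a_t³/μ), so t = T/2 = 29708.7 s.
Converting: 29708.7 s ÷ 3600 s/hour = 8.252 hours.

t = 8.252 hours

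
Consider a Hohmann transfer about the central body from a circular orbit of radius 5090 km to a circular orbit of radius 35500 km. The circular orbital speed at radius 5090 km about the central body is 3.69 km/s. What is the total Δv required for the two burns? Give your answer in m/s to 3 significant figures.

From the circular-orbit relation v² = μ/r at r = 5090 km: μ = v²r = (3.69)² × 5090 = 69305.9 km³/s².
Semi-major axis of the transfer orbit: a_t = (5090 + 35500)/2 = 20295 km.
Circular speed at r₁: v₁ = √(μ/r₁) = √(69305.9/5090) = 3.6900 km/s.
Transfer-orbit speed at r₁ (vis-viva equation): v_p = √[μ(2/r₁ − 1/a_t)] = 4.8803 km/s.
First burn Δv₁ = |v_p − v₁| = 1.1903 km/s.
Circular speed at r₂: v₂ = √(μ/r₂) = 1.39724 km/s.
Transfer-orbit speed at r₂: v_a = √[μ(2/r₂ − 1/a_t)] = 0.699738 km/s.
Second burn Δv₂ = |v₂ − v_a| = 0.69750 km/s.
Δv = Δv₁ + Δv₂ = 1.1903 + 0.69750 = 1.888 km/s.

Δv = 1890 m/s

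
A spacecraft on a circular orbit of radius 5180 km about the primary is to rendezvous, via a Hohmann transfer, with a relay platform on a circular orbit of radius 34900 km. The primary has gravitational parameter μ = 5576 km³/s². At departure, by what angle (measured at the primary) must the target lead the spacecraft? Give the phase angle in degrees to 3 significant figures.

φ = 102°

Semi-major axis of the transfer orbit: a_t = (5180 + 34900)/2 = 20040 km.
The half-period of the transfer ellipse is t = π√(a_t³/μ) = 1.194×10^5 s.
The target's mean motion on its circular orbit is ω₂ = √(μ/r₂³) = 1.145×10^-5 rad/s.
Angle swept by the target during transfer: ω₂·t = 1.367 rad = 78.32°.
The spacecraft traverses 180° on the transfer ellipse, so the target must lead by 180° − 78.32° = 102°.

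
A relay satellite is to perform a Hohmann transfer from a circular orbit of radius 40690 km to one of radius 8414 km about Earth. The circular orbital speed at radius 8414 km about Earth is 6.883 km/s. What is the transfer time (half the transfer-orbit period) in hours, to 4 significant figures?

t = 5.317 hours

From the circular-orbit relation v² = μ/r at r = 8414 km: μ = v²r = (6.883)² × 8414 = 3.98619×10^5 km³/s².
The Hohmann ellipse has a_t = (r₁ + r₂)/2 = 24552 km.
Transfer time t = π√(a_t³/μ) = π√((24552)³ / 3.98619×10^5) = 19140 s.
Converting: 19140 s ÷ 3600 s/hour = 5.317 hours.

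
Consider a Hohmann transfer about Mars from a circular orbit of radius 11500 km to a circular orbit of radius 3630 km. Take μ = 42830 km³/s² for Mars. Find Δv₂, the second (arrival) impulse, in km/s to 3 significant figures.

Δv₂ = 0.800 km/s

The Hohmann ellipse has a_t = (r₁ + r₂)/2 = 7565 km.
Circular speed at r = 3630 km: v_c = √(μ/r) = 3.43495 km/s.
Vis-viva on the transfer ellipse at r = 3630 km gives v_t = √[μ(2/r − 1/a_t)] = 4.23511 km/s.
Δv₂ = |v_t − v_c| = |4.23511 − 3.43495| = 0.8002 km/s.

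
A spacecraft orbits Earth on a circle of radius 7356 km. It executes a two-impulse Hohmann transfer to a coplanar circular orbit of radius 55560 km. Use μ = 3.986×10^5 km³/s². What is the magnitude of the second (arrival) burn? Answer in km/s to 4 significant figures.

Semi-major axis of the transfer orbit: a_t = (7356 + 55560)/2 = 31458 km.
Circular speed at r = 55560 km: v_c = √(μ/r) = 2.678 km/s.
Vis-viva on the transfer ellipse at r = 55560 km gives v_t = √[μ(2/r − 1/a_t)] = 1.295 km/s.
Δv₂ = |v_t − v_c| = |1.295 − 2.678| = 1.383 km/s.

Δv₂ = 1.383 km/s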